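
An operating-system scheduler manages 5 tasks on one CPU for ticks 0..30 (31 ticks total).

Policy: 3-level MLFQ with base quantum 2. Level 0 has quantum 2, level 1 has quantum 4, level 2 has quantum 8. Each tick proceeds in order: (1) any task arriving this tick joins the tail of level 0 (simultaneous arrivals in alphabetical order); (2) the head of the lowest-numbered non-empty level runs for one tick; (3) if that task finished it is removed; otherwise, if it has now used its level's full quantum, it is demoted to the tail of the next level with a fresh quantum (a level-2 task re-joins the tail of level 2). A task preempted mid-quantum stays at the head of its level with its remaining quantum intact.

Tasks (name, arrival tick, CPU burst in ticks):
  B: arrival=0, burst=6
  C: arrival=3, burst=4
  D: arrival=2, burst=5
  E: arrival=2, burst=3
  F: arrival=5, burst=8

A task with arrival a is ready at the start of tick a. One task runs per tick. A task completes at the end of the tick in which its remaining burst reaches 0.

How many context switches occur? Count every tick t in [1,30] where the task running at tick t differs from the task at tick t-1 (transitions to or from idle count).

context switches = 10

t=0: L0/L1/L2 = B/-/- → run B
t=1: L0/L1/L2 = B/-/- → run B
t=2: L0/L1/L2 = DE/B/- → run D
t=3: L0/L1/L2 = DEC/B/- → run D
t=4: L0/L1/L2 = EC/BD/- → run E
t=5: L0/L1/L2 = ECF/BD/- → run E
t=6: L0/L1/L2 = CF/BDE/- → run C
t=7: L0/L1/L2 = CF/BDE/- → run C
t=8: L0/L1/L2 = F/BDEC/- → run F
t=9: L0/L1/L2 = F/BDEC/- → run F
t=10: L0/L1/L2 = -/BDECF/- → run B
t=11: L0/L1/L2 = -/BDECF/- → run B
t=12: L0/L1/L2 = -/BDECF/- → run B
t=13: L0/L1/L2 = -/BDECF/- → run B
t=14: L0/L1/L2 = -/DECF/- → run D
t=15: L0/L1/L2 = -/DECF/- → run D
t=16: L0/L1/L2 = -/DECF/- → run D
t=17: L0/L1/L2 = -/ECF/- → run E
t=18: L0/L1/L2 = -/CF/- → run C
t=19: L0/L1/L2 = -/CF/- → run C
t=20: L0/L1/L2 = -/F/- → run F
t=21: L0/L1/L2 = -/F/- → run F
t=22: L0/L1/L2 = -/F/- → run F
t=23: L0/L1/L2 = -/F/- → run F
t=24: L0/L1/L2 = -/-/F → run F
t=25: L0/L1/L2 = -/-/F → run F
t=26: (idle)
t=27: (idle)
t=28: (idle)
t=29: (idle)
t=30: (idle)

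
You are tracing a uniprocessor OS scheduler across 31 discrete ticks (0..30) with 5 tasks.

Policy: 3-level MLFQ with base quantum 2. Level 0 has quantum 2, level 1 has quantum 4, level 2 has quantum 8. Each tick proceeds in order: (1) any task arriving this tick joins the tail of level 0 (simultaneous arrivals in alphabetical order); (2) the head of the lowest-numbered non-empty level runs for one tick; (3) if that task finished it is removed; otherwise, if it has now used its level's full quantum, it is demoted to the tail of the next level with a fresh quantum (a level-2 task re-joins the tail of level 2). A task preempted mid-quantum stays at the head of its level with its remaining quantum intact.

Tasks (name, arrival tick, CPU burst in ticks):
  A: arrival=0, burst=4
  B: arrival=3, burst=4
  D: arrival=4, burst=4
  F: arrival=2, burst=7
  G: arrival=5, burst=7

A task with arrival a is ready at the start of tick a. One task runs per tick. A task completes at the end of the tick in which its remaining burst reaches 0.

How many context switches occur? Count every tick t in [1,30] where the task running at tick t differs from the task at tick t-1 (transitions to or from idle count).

context switches = 12

t=0: L0/L1/L2 = A/-/- → run A
t=1: L0/L1/L2 = A/-/- → run A
t=2: L0/L1/L2 = F/A/- → run F
t=3: L0/L1/L2 = FB/A/- → run F
t=4: L0/L1/L2 = BD/AF/- → run B
t=5: L0/L1/L2 = BDG/AF/- → run B
t=6: L0/L1/L2 = DG/AFB/- → run D
t=7: L0/L1/L2 = DG/AFB/- → run D
t=8: L0/L1/L2 = G/AFBD/- → run G
t=9: L0/L1/L2 = G/AFBD/- → run G
t=10: L0/L1/L2 = -/AFBDG/- → run A
t=11: L0/L1/L2 = -/AFBDG/- → run A
t=12: L0/L1/L2 = -/FBDG/- → run F
t=13: L0/L1/L2 = -/FBDG/- → run F
t=14: L0/L1/L2 = -/FBDG/- → run F
t=15: L0/L1/L2 = -/FBDG/- → run F
t=16: L0/L1/L2 = -/BDG/F → run B
t=17: L0/L1/L2 = -/BDG/F → run B
t=18: L0/L1/L2 = -/DG/F → run D
t=19: L0/L1/L2 = -/DG/F → run D
t=20: L0/L1/L2 = -/G/F → run G
t=21: L0/L1/L2 = -/G/F → run G
t=22: L0/L1/L2 = -/G/F → run G
t=23: L0/L1/L2 = -/G/F → run G
t=24: L0/L1/L2 = -/-/FG → run F
t=25: L0/L1/L2 = -/-/G → run G
t=26: (idle)
t=27: (idle)
t=28: (idle)
t=29: (idle)
t=30: (idle)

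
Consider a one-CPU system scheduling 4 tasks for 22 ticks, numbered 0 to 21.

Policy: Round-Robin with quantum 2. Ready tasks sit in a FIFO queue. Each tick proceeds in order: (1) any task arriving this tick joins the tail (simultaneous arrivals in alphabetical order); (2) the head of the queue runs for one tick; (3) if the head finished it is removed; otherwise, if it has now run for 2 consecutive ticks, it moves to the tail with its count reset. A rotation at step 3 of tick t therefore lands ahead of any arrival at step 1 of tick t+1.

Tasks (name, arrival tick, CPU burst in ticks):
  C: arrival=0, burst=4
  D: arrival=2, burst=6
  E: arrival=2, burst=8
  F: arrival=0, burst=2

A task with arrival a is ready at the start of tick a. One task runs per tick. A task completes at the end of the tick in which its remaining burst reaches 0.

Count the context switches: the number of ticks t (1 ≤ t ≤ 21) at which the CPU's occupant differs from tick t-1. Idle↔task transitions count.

context switches = 9

t=0: queue=[C,F] q_used=0 → run C
t=1: queue=[C,F] q_used=1 → run C
t=2: queue=[F,C,D,E] q_used=0 → run F
t=3: queue=[F,C,D,E] q_used=1 → run F
t=4: queue=[C,D,E] q_used=0 → run C
t=5: queue=[C,D,E] q_used=1 → run C
t=6: queue=[D,E] q_used=0 → run D
t=7: queue=[D,E] q_used=1 → run D
t=8: queue=[E,D] q_used=0 → run E
t=9: queue=[E,D] q_used=1 → run E
t=10: queue=[D,E] q_used=0 → run D
t=11: queue=[D,E] q_used=1 → run D
t=12: queue=[E,D] q_used=0 → run E
t=13: queue=[E,D] q_used=1 → run E
t=14: queue=[D,E] q_used=0 → run D
t=15: queue=[D,E] q_used=1 → run D
t=16: queue=[E] q_used=0 → run E
t=17: queue=[E] q_used=1 → run E
t=18: queue=[E] q_used=0 → run E
t=19: queue=[E] q_used=1 → run E
t=20: (idle)
t=21: (idle)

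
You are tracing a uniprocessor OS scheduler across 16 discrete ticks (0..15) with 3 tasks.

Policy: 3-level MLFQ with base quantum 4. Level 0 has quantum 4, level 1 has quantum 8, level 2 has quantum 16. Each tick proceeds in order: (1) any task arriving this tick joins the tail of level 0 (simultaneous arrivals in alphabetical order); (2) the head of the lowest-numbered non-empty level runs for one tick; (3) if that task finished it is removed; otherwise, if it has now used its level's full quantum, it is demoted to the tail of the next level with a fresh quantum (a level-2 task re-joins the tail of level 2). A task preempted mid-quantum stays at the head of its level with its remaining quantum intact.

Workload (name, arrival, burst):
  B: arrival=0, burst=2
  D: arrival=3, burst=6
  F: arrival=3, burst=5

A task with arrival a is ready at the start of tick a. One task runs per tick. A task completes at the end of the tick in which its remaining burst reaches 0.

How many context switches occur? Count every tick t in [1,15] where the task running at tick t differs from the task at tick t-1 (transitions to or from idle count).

context switches = 6

t=0: L0/L1/L2 = B/-/- → run B
t=1: L0/L1/L2 = B/-/- → run B
t=2: (idle)
t=3: L0/L1/L2 = DF/-/- → run D
t=4: L0/L1/L2 = DF/-/- → run D
t=5: L0/L1/L2 = DF/-/- → run D
t=6: L0/L1/L2 = DF/-/- → run D
t=7: L0/L1/L2 = F/D/- → run F
t=8: L0/L1/L2 = F/D/- → run F
t=9: L0/L1/L2 = F/D/- → run F
t=10: L0/L1/L2 = F/D/- → run F
t=11: L0/L1/L2 = -/DF/- → run D
t=12: L0/L1/L2 = -/DF/- → run D
t=13: L0/L1/L2 = -/F/- → run F
t=14: (idle)
t=15: (idle)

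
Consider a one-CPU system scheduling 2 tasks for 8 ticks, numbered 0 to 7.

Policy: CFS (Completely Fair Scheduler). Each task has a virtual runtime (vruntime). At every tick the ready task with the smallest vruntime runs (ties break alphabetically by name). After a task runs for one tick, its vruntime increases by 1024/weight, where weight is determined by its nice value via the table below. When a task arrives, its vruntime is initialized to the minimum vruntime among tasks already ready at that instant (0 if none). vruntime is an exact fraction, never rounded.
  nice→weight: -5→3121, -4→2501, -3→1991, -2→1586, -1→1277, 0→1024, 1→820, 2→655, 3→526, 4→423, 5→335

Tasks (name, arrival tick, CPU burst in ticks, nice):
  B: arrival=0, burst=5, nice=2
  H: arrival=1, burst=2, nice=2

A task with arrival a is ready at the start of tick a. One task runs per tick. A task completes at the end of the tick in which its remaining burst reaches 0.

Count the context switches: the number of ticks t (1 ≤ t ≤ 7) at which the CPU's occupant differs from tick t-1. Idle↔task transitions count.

t=0: vr[B=0] → run B
t=1: vr[B=1024/655 H=1024/655] → run B
t=2: vr[B=2048/655 H=1024/655] → run H
t=3: vr[B=2048/655 H=2048/655] → run B
t=4: vr[B=3072/655 H=2048/655] → run H
t=5: vr[B=3072/655] → run B
t=6: vr[B=4096/655] → run B
t=7: (idle)

context switches = 5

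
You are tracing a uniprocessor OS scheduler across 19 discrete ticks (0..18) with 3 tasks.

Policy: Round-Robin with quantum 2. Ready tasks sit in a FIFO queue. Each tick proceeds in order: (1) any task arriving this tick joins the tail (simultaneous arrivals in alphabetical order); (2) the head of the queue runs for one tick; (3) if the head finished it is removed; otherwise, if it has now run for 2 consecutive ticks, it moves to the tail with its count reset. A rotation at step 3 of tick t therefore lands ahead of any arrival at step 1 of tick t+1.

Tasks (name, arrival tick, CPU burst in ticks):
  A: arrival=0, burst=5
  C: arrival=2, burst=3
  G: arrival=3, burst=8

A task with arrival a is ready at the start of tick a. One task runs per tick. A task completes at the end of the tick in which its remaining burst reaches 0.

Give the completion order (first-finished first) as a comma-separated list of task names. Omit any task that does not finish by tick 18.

t=0: queue=[A] q_used=0 → run A
t=1: queue=[A] q_used=1 → run A
t=2: queue=[A,C] q_used=0 → run A
t=3: queue=[A,C,G] q_used=1 → run A
t=4: queue=[C,G,A] q_used=0 → run C
t=5: queue=[C,G,A] q_used=1 → run C
t=6: queue=[G,A,C] q_used=0 → run G
t=7: queue=[G,A,C] q_used=1 → run G
t=8: queue=[A,C,G] q_used=0 → run A
t=9: queue=[C,G] q_used=0 → run C
t=10: queue=[G] q_used=0 → run G
t=11: queue=[G] q_used=1 → run G
t=12: queue=[G] q_used=0 → run G
t=13: queue=[G] q_used=1 → run G
t=14: queue=[G] q_used=0 → run G
t=15: queue=[G] q_used=1 → run G
t=16: (idle)
t=17: (idle)
t=18: (idle)

completion order = A, C, G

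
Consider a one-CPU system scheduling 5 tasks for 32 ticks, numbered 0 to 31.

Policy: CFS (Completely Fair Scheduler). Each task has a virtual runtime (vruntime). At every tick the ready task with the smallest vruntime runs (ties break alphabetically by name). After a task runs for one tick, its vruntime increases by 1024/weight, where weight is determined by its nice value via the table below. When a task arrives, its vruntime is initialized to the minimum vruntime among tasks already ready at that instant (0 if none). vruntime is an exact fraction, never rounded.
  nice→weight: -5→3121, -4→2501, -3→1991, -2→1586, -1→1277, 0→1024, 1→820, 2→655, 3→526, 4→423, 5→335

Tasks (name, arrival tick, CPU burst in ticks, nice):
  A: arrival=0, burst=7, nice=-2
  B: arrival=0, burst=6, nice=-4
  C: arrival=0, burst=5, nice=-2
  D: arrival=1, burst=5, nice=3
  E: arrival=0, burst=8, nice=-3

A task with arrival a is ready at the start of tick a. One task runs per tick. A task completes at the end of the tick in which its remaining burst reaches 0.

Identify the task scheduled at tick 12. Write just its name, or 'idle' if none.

t=0: vr[A=0 B=0 C=0 E=0] → run A
t=1: vr[A=512/793 B=0 C=0 D=0 E=0] → run B
t=2: vr[A=512/793 B=1024/2501 C=0 D=0 E=0] → run C
t=3: vr[A=512/793 B=1024/2501 C=512/793 D=0 E=0] → run D
t=4: vr[A=512/793 B=1024/2501 C=512/793 D=512/263 E=0] → run E
t=5: vr[A=512/793 B=1024/2501 C=512/793 D=512/263 E=1024/1991] → run B
t=6: vr[A=512/793 B=2048/2501 C=512/793 D=512/263 E=1024/1991] → run E
t=7: vr[A=512/793 B=2048/2501 C=512/793 D=512/263 E=2048/1991] → run A
t=8: vr[A=1024/793 B=2048/2501 C=512/793 D=512/263 E=2048/1991] → run C
t=9: vr[A=1024/793 B=2048/2501 C=1024/793 D=512/263 E=2048/1991] → run B
t=10: vr[A=1024/793 B=3072/2501 C=1024/793 D=512/263 E=2048/1991] → run E
t=11: vr[A=1024/793 B=3072/2501 C=1024/793 D=512/263 E=3072/1991] → run B
t=12: vr[A=1024/793 B=4096/2501 C=1024/793 D=512/263 E=3072/1991] → run A
t=13: vr[A=1536/793 B=4096/2501 C=1024/793 D=512/263 E=3072/1991] → run C
t=14: vr[A=1536/793 B=4096/2501 C=1536/793 D=512/263 E=3072/1991] → run E
t=15: vr[A=1536/793 B=4096/2501 C=1536/793 D=512/263 E=4096/1991] → run B
t=16: vr[A=1536/793 B=5120/2501 C=1536/793 D=512/263 E=4096/1991] → run A
t=17: vr[A=2048/793 B=5120/2501 C=1536/793 D=512/263 E=4096/1991] → run C
t=18: vr[A=2048/793 B=5120/2501 C=2048/793 D=512/263 E=4096/1991] → run D
t=19: vr[A=2048/793 B=5120/2501 C=2048/793 D=1024/263 E=4096/1991] → run B
t=20: vr[A=2048/793 C=2048/793 D=1024/263 E=4096/1991] → run E
t=21: vr[A=2048/793 C=2048/793 D=1024/263 E=5120/1991] → run E
t=22: vr[A=2048/793 C=2048/793 D=1024/263 E=6144/1991] → run A
t=23: vr[A=2560/793 C=2048/793 D=1024/263 E=6144/1991] → run C
t=24: vr[A=2560/793 D=1024/263 E=6144/1991] → run E
t=25: vr[A=2560/793 D=1024/263 E=7168/1991] → run A
t=26: vr[A=3072/793 D=1024/263 E=7168/1991] → run E
t=27: vr[A=3072/793 D=1024/263] → run A
t=28: vr[D=1024/263] → run D
t=29: vr[D=1536/263] → run D
t=30: vr[D=2048/263] → run D
t=31: (idle)

running at tick 12 = A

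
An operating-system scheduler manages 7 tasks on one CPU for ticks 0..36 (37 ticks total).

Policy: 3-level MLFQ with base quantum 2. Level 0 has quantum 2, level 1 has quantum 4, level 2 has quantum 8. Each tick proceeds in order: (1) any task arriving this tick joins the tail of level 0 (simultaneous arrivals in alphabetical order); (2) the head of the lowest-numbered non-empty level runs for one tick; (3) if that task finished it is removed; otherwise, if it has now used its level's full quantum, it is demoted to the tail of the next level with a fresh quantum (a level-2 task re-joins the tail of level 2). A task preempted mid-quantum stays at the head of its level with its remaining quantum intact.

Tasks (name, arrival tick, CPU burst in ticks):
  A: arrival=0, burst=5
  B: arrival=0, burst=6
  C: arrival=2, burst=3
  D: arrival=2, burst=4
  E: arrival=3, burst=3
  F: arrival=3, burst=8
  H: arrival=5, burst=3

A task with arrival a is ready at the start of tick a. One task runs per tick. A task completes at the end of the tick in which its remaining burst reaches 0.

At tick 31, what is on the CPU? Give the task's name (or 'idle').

t=0: L0/L1/L2 = AB/-/- → run A
t=1: L0/L1/L2 = AB/-/- → run A
t=2: L0/L1/L2 = BCD/A/- → run B
t=3: L0/L1/L2 = BCDEF/A/- → run B
t=4: L0/L1/L2 = CDEF/AB/- → run C
t=5: L0/L1/L2 = CDEFH/AB/- → run C
t=6: L0/L1/L2 = DEFH/ABC/- → run D
t=7: L0/L1/L2 = DEFH/ABC/- → run D
t=8: L0/L1/L2 = EFH/ABCD/- → run E
t=9: L0/L1/L2 = EFH/ABCD/- → run E
t=10: L0/L1/L2 = FH/ABCDE/- → run F
t=11: L0/L1/L2 = FH/ABCDE/- → run F
t=12: L0/L1/L2 = H/ABCDEF/- → run H
t=13: L0/L1/L2 = H/ABCDEF/- → run H
t=14: L0/L1/L2 = -/ABCDEFH/- → run A
t=15: L0/L1/L2 = -/ABCDEFH/- → run A
t=16: L0/L1/L2 = -/ABCDEFH/- → run A
t=17: L0/L1/L2 = -/BCDEFH/- → run B
t=18: L0/L1/L2 = -/BCDEFH/- → run B
t=19: L0/L1/L2 = -/BCDEFH/- → run B
t=20: L0/L1/L2 = -/BCDEFH/- → run B
t=21: L0/L1/L2 = -/CDEFH/- → run C
t=22: L0/L1/L2 = -/DEFH/- → run D
t=23: L0/L1/L2 = -/DEFH/- → run D
t=24: L0/L1/L2 = -/EFH/- → run E
t=25: L0/L1/L2 = -/FH/- → run F
t=26: L0/L1/L2 = -/FH/- → run F
t=27: L0/L1/L2 = -/FH/- → run F
t=28: L0/L1/L2 = -/FH/- → run F
t=29: L0/L1/L2 = -/H/F → run H
t=30: L0/L1/L2 = -/-/F → run F
t=31: L0/L1/L2 = -/-/F → run F
t=32: (idle)
t=33: (idle)
t=34: (idle)
t=35: (idle)
t=36: (idle)

running at tick 31 = F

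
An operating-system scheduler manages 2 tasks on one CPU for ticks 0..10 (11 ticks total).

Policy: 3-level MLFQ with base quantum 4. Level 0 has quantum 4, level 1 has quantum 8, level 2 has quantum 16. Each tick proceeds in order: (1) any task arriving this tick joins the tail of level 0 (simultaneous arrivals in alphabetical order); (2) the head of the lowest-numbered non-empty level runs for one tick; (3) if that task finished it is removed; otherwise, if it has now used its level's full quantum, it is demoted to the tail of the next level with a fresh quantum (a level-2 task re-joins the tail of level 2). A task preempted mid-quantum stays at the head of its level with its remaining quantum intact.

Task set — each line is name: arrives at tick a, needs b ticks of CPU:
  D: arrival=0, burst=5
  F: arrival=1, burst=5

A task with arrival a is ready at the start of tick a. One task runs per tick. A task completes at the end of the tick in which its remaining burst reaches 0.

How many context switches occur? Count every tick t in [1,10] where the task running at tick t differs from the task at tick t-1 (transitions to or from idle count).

t=0: L0/L1/L2 = D/-/- → run D
t=1: L0/L1/L2 = DF/-/- → run D
t=2: L0/L1/L2 = DF/-/- → run D
t=3: L0/L1/L2 = DF/-/- → run D
t=4: L0/L1/L2 = F/D/- → run F
t=5: L0/L1/L2 = F/D/- → run F
t=6: L0/L1/L2 = F/D/- → run F
t=7: L0/L1/L2 = F/D/- → run F
t=8: L0/L1/L2 = -/DF/- → run D
t=9: L0/L1/L2 = -/F/- → run F
t=10: (idle)

context switches = 4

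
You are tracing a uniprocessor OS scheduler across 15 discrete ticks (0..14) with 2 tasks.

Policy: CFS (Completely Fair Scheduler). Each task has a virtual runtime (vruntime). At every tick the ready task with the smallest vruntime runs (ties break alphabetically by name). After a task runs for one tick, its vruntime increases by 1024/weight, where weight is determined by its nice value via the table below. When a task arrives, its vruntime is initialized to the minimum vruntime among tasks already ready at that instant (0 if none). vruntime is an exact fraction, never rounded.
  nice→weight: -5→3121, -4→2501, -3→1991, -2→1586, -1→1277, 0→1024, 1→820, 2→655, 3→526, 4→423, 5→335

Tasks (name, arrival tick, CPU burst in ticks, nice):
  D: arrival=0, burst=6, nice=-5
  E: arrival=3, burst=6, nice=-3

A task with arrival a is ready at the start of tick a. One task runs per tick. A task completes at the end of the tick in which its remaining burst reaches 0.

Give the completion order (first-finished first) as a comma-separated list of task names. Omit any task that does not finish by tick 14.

t=0: vr[D=0] → run D
t=1: vr[D=1024/3121] → run D
t=2: vr[D=2048/3121] → run D
t=3: vr[D=3072/3121 E=3072/3121] → run D
t=4: vr[D=4096/3121 E=3072/3121] → run E
t=5: vr[D=4096/3121 E=9312256/6213911] → run D
t=6: vr[D=5120/3121 E=9312256/6213911] → run E
t=7: vr[D=5120/3121 E=12508160/6213911] → run D
t=8: vr[E=12508160/6213911] → run E
t=9: vr[E=15704064/6213911] → run E
t=10: vr[E=18899968/6213911] → run E
t=11: vr[E=22095872/6213911] → run E
t=12: (idle)
t=13: (idle)
t=14: (idle)

completion order = D, E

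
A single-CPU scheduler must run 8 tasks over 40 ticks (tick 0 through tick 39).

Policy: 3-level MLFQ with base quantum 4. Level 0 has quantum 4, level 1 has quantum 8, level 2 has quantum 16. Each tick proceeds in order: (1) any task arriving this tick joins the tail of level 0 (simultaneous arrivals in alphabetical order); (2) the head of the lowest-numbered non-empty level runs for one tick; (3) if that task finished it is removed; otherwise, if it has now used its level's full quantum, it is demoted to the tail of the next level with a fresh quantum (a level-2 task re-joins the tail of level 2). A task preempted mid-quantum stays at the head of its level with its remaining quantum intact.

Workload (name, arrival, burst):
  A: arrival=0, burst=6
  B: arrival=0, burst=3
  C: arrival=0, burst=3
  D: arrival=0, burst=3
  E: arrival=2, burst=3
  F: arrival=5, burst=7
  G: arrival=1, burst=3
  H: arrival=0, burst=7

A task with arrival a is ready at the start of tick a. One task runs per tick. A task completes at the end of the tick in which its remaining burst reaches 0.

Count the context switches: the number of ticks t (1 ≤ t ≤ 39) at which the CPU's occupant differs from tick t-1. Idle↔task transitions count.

context switches = 11

t=0: L0/L1/L2 = ABCDH/-/- → run A
t=1: L0/L1/L2 = ABCDHG/-/- → run A
t=2: L0/L1/L2 = ABCDHGE/-/- → run A
t=3: L0/L1/L2 = ABCDHGE/-/- → run A
t=4: L0/L1/L2 = BCDHGE/A/- → run B
t=5: L0/L1/L2 = BCDHGEF/A/- → run B
t=6: L0/L1/L2 = BCDHGEF/A/- → run B
t=7: L0/L1/L2 = CDHGEF/A/- → run C
t=8: L0/L1/L2 = CDHGEF/A/- → run C
t=9: L0/L1/L2 = CDHGEF/A/- → run C
t=10: L0/L1/L2 = DHGEF/A/- → run D
t=11: L0/L1/L2 = DHGEF/A/- → run D
t=12: L0/L1/L2 = DHGEF/A/- → run D
t=13: L0/L1/L2 = HGEF/A/- → run H
t=14: L0/L1/L2 = HGEF/A/- → run H
t=15: L0/L1/L2 = HGEF/A/- → run H
t=16: L0/L1/L2 = HGEF/A/- → run H
t=17: L0/L1/L2 = GEF/AH/- → run G
t=18: L0/L1/L2 = GEF/AH/- → run G
t=19: L0/L1/L2 = GEF/AH/- → run G
t=20: L0/L1/L2 = EF/AH/- → run E
t=21: L0/L1/L2 = EF/AH/- → run E
t=22: L0/L1/L2 = EF/AH/- → run E
t=23: L0/L1/L2 = F/AH/- → run F
t=24: L0/L1/L2 = F/AH/- → run F
t=25: L0/L1/L2 = F/AH/- → run F
t=26: L0/L1/L2 = F/AH/- → run F
t=27: L0/L1/L2 = -/AHF/- → run A
t=28: L0/L1/L2 = -/AHF/- → run A
t=29: L0/L1/L2 = -/HF/- → run H
t=30: L0/L1/L2 = -/HF/- → run H
t=31: L0/L1/L2 = -/HF/- → run H
t=32: L0/L1/L2 = -/F/- → run F
t=33: L0/L1/L2 = -/F/- → run F
t=34: L0/L1/L2 = -/F/- → run F
t=35: (idle)
t=36: (idle)
t=37: (idle)
t=38: (idle)
t=39: (idle)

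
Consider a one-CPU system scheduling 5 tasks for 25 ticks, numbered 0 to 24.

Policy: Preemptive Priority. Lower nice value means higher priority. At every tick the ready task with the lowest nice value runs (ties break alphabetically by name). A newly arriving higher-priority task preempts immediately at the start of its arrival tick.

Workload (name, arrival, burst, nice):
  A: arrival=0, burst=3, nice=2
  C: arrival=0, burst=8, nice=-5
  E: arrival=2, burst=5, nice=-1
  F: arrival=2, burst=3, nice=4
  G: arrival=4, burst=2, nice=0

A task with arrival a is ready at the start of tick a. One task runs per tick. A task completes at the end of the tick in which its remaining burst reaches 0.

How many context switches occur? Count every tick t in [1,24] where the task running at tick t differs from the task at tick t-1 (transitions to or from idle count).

context switches = 5

t=0: ready={A,C} → run C
t=1: ready={A,C} → run C
t=2: ready={A,C,E,F} → run C
t=3: ready={A,C,E,F} → run C
t=4: ready={A,C,E,F,G} → run C
t=5: ready={A,C,E,F,G} → run C
t=6: ready={A,C,E,F,G} → run C
t=7: ready={A,C,E,F,G} → run C
t=8: ready={A,E,F,G} → run E
t=9: ready={A,E,F,G} → run E
t=10: ready={A,E,F,G} → run E
t=11: ready={A,E,F,G} → run E
t=12: ready={A,E,F,G} → run E
t=13: ready={A,F,G} → run G
t=14: ready={A,F,G} → run G
t=15: ready={A,F} → run A
t=16: ready={A,F} → run A
t=17: ready={A,F} → run A
t=18: ready={F} → run F
t=19: ready={F} → run F
t=20: ready={F} → run F
t=21: (idle)
t=22: (idle)
t=23: (idle)
t=24: (idle)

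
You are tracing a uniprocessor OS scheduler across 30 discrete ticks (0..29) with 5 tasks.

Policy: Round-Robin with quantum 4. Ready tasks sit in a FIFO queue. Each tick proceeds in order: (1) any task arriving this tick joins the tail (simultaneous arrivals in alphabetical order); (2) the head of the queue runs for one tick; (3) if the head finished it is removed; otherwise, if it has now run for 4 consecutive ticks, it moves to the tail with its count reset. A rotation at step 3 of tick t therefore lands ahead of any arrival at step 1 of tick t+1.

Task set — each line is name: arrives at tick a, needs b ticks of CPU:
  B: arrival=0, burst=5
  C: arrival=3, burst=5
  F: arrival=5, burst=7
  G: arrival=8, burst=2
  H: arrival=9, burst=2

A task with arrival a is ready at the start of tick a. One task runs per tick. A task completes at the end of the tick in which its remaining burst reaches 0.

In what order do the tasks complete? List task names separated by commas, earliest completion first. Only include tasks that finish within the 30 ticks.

completion order = B, C, G, H, F

t=0: queue=[B] q_used=0 → run B
t=1: queue=[B] q_used=1 → run B
t=2: queue=[B] q_used=2 → run B
t=3: queue=[B,C] q_used=3 → run B
t=4: queue=[C,B] q_used=0 → run C
t=5: queue=[C,B,F] q_used=1 → run C
t=6: queue=[C,B,F] q_used=2 → run C
t=7: queue=[C,B,F] q_used=3 → run C
t=8: queue=[B,F,C,G] q_used=0 → run B
t=9: queue=[F,C,G,H] q_used=0 → run F
t=10: queue=[F,C,G,H] q_used=1 → run F
t=11: queue=[F,C,G,H] q_used=2 → run F
t=12: queue=[F,C,G,H] q_used=3 → run F
t=13: queue=[C,G,H,F] q_used=0 → run C
t=14: queue=[G,H,F] q_used=0 → run G
t=15: queue=[G,H,F] q_used=1 → run G
t=16: queue=[H,F] q_used=0 → run H
t=17: queue=[H,F] q_used=1 → run H
t=18: queue=[F] q_used=0 → run F
t=19: queue=[F] q_used=1 → run F
t=20: queue=[F] q_used=2 → run F
t=21: (idle)
t=22: (idle)
t=23: (idle)
t=24: (idle)
t=25: (idle)
t=26: (idle)
t=27: (idle)
t=28: (idle)
t=29: (idle)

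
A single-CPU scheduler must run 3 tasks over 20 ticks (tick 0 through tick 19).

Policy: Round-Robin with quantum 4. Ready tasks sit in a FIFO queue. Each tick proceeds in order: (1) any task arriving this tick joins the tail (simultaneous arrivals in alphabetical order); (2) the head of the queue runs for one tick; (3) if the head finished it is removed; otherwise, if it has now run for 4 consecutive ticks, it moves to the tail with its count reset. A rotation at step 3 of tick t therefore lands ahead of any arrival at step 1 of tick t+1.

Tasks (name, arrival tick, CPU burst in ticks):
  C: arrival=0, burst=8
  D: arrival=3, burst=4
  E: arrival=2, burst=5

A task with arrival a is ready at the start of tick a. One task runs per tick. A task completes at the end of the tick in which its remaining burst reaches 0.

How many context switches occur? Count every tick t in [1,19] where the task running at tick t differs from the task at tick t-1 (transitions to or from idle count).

context switches = 5

t=0: queue=[C] q_used=0 → run C
t=1: queue=[C] q_used=1 → run C
t=2: queue=[C,E] q_used=2 → run C
t=3: queue=[C,E,D] q_used=3 → run C
t=4: queue=[E,D,C] q_used=0 → run E
t=5: queue=[E,D,C] q_used=1 → run E
t=6: queue=[E,D,C] q_used=2 → run E
t=7: queue=[E,D,C] q_used=3 → run E
t=8: queue=[D,C,E] q_used=0 → run D
t=9: queue=[D,C,E] q_used=1 → run D
t=10: queue=[D,C,E] q_used=2 → run D
t=11: queue=[D,C,E] q_used=3 → run D
t=12: queue=[C,E] q_used=0 → run C
t=13: queue=[C,E] q_used=1 → run C
t=14: queue=[C,E] q_used=2 → run C
t=15: queue=[C,E] q_used=3 → run C
t=16: queue=[E] q_used=0 → run E
t=17: (idle)
t=18: (idle)
t=19: (idle)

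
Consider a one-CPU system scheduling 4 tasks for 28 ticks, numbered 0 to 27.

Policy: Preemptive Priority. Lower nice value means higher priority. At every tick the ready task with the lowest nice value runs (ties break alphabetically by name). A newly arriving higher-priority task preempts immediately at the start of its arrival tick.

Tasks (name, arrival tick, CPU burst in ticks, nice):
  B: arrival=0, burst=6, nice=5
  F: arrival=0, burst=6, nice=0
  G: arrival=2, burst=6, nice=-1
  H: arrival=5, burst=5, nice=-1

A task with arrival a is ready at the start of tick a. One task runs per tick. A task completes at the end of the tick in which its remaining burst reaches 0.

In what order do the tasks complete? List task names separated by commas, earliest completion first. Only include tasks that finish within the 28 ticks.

completion order = G, H, F, B

t=0: ready={B,F} → run F
t=1: ready={B,F} → run F
t=2: ready={B,F,G} → run G
t=3: ready={B,F,G} → run G
t=4: ready={B,F,G} → run G
t=5: ready={B,F,G,H} → run G
t=6: ready={B,F,G,H} → run G
t=7: ready={B,F,G,H} → run G
t=8: ready={B,F,H} → run H
t=9: ready={B,F,H} → run H
t=10: ready={B,F,H} → run H
t=11: ready={B,F,H} → run H
t=12: ready={B,F,H} → run H
t=13: ready={B,F} → run F
t=14: ready={B,F} → run F
t=15: ready={B,F} → run F
t=16: ready={B,F} → run F
t=17: ready={B} → run B
t=18: ready={B} → run B
t=19: ready={B} → run B
t=20: ready={B} → run B
t=21: ready={B} → run B
t=22: ready={B} → run B
t=23: (idle)
t=24: (idle)
t=25: (idle)
t=26: (idle)
t=27: (idle)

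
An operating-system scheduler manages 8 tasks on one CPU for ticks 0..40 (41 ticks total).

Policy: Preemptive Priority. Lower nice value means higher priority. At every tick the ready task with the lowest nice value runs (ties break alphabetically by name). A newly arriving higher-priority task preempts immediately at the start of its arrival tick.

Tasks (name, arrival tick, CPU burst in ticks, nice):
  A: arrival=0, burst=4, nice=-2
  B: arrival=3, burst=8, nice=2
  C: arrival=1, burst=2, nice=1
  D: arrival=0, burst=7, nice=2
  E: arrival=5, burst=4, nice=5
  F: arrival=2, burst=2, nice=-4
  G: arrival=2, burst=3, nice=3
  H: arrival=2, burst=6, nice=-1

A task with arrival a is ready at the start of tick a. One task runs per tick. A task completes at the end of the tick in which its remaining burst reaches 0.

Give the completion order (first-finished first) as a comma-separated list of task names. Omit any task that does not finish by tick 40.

completion order = F, A, H, C, B, D, G, E

t=0: ready={A,D} → run A
t=1: ready={A,C,D} → run A
t=2: ready={A,C,D,F,G,H} → run F
t=3: ready={A,B,C,D,F,G,H} → run F
t=4: ready={A,B,C,D,G,H} → run A
t=5: ready={A,B,C,D,E,G,H} → run A
t=6: ready={B,C,D,E,G,H} → run H
t=7: ready={B,C,D,E,G,H} → run H
t=8: ready={B,C,D,E,G,H} → run H
t=9: ready={B,C,D,E,G,H} → run H
t=10: ready={B,C,D,E,G,H} → run H
t=11: ready={B,C,D,E,G,H} → run H
t=12: ready={B,C,D,E,G} → run C
t=13: ready={B,C,D,E,G} → run C
t=14: ready={B,D,E,G} → run B
t=15: ready={B,D,E,G} → run B
t=16: ready={B,D,E,G} → run B
t=17: ready={B,D,E,G} → run B
t=18: ready={B,D,E,G} → run B
t=19: ready={B,D,E,G} → run B
t=20: ready={B,D,E,G} → run B
t=21: ready={B,D,E,G} → run B
t=22: ready={D,E,G} → run D
t=23: ready={D,E,G} → run D
t=24: ready={D,E,G} → run D
t=25: ready={D,E,G} → run D
t=26: ready={D,E,G} → run D
t=27: ready={D,E,G} → run D
t=28: ready={D,E,G} → run D
t=29: ready={E,G} → run G
t=30: ready={E,G} → run G
t=31: ready={E,G} → run G
t=32: ready={E} → run E
t=33: ready={E} → run E
t=34: ready={E} → run E
t=35: ready={E} → run E
t=36: (idle)
t=37: (idle)
t=38: (idle)
t=39: (idle)
t=40: (idle)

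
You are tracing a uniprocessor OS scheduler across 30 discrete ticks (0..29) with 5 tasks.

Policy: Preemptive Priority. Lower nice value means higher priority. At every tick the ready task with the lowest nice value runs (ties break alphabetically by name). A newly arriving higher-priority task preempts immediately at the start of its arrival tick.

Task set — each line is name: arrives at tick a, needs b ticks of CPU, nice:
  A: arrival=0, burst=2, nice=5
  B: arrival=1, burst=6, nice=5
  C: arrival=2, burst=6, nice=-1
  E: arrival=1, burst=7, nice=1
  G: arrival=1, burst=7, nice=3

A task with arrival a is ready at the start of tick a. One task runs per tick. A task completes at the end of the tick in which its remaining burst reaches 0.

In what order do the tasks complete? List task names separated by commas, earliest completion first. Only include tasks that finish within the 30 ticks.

t=0: ready={A} → run A
t=1: ready={A,B,E,G} → run E
t=2: ready={A,B,C,E,G} → run C
t=3: ready={A,B,C,E,G} → run C
t=4: ready={A,B,C,E,G} → run C
t=5: ready={A,B,C,E,G} → run C
t=6: ready={A,B,C,E,G} → run C
t=7: ready={A,B,C,E,G} → run C
t=8: ready={A,B,E,G} → run E
t=9: ready={A,B,E,G} → run E
t=10: ready={A,B,E,G} → run E
t=11: ready={A,B,E,G} → run E
t=12: ready={A,B,E,G} → run E
t=13: ready={A,B,E,G} → run E
t=14: ready={A,B,G} → run G
t=15: ready={A,B,G} → run G
t=16: ready={A,B,G} → run G
t=17: ready={A,B,G} → run G
t=18: ready={A,B,G} → run G
t=19: ready={A,B,G} → run G
t=20: ready={A,B,G} → run G
t=21: ready={A,B} → run A
t=22: ready={B} → run B
t=23: ready={B} → run B
t=24: ready={B} → run B
t=25: ready={B} → run B
t=26: ready={B} → run B
t=27: ready={B} → run B
t=28: (idle)
t=29: (idle)

completion order = C, E, G, A, B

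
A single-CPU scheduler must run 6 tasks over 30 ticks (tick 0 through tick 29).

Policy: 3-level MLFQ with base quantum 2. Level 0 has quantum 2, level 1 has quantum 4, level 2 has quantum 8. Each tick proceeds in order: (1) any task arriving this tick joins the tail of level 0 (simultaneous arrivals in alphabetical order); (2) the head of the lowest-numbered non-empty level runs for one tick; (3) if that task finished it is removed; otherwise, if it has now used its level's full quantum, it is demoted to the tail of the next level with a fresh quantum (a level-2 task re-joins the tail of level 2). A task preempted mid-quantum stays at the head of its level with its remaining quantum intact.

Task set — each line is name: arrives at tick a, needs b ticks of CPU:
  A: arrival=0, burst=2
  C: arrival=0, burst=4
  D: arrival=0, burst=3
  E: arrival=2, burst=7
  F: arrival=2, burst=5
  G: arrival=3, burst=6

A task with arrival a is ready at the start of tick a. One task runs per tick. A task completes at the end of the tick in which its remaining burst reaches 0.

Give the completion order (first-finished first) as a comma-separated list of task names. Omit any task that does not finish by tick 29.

completion order = A, C, D, F, G, E

t=0: L0/L1/L2 = ACD/-/- → run A
t=1: L0/L1/L2 = ACD/-/- → run A
t=2: L0/L1/L2 = CDEF/-/- → run C
t=3: L0/L1/L2 = CDEFG/-/- → run C
t=4: L0/L1/L2 = DEFG/C/- → run D
t=5: L0/L1/L2 = DEFG/C/- → run D
t=6: L0/L1/L2 = EFG/CD/- → run E
t=7: L0/L1/L2 = EFG/CD/- → run E
t=8: L0/L1/L2 = FG/CDE/- → run F
t=9: L0/L1/L2 = FG/CDE/- → run F
t=10: L0/L1/L2 = G/CDEF/- → run G
t=11: L0/L1/L2 = G/CDEF/- → run G
t=12: L0/L1/L2 = -/CDEFG/- → run C
t=13: L0/L1/L2 = -/CDEFG/- → run C
t=14: L0/L1/L2 = -/DEFG/- → run D
t=15: L0/L1/L2 = -/EFG/- → run E
t=16: L0/L1/L2 = -/EFG/- → run E
t=17: L0/L1/L2 = -/EFG/- → run E
t=18: L0/L1/L2 = -/EFG/- → run E
t=19: L0/L1/L2 = -/FG/E → run F
t=20: L0/L1/L2 = -/FG/E → run F
t=21: L0/L1/L2 = -/FG/E → run F
t=22: L0/L1/L2 = -/G/E → run G
t=23: L0/L1/L2 = -/G/E → run G
t=24: L0/L1/L2 = -/G/E → run G
t=25: L0/L1/L2 = -/G/E → run G
t=26: L0/L1/L2 = -/-/E → run E
t=27: (idle)
t=28: (idle)
t=29: (idle)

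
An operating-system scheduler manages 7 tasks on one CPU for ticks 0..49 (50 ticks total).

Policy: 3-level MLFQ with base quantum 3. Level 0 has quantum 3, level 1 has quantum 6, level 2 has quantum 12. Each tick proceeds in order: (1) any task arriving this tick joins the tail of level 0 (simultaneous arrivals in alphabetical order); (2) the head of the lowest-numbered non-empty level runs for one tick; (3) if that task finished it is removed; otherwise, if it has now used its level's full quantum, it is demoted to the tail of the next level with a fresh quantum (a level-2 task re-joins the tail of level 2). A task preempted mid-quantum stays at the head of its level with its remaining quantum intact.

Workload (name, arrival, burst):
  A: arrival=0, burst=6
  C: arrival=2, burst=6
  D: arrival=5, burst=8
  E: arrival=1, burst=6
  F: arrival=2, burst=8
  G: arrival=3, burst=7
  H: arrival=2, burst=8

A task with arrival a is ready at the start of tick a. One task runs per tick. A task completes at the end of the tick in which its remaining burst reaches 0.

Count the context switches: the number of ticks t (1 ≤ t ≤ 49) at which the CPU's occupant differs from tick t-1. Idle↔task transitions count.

context switches = 14

t=0: L0/L1/L2 = A/-/- → run A
t=1: L0/L1/L2 = AE/-/- → run A
t=2: L0/L1/L2 = AECFH/-/- → run A
t=3: L0/L1/L2 = ECFHG/A/- → run E
t=4: L0/L1/L2 = ECFHG/A/- → run E
t=5: L0/L1/L2 = ECFHGD/A/- → run E
t=6: L0/L1/L2 = CFHGD/AE/- → run C
t=7: L0/L1/L2 = CFHGD/AE/- → run C
t=8: L0/L1/L2 = CFHGD/AE/- → run C
t=9: L0/L1/L2 = FHGD/AEC/- → run F
t=10: L0/L1/L2 = FHGD/AEC/- → run F
t=11: L0/L1/L2 = FHGD/AEC/- → run F
t=12: L0/L1/L2 = HGD/AECF/- → run H
t=13: L0/L1/L2 = HGD/AECF/- → run H
t=14: L0/L1/L2 = HGD/AECF/- → run H
t=15: L0/L1/L2 = GD/AECFH/- → run G
t=16: L0/L1/L2 = GD/AECFH/- → run G
t=17: L0/L1/L2 = GD/AECFH/- → run G
t=18: L0/L1/L2 = D/AECFHG/- → run D
t=19: L0/L1/L2 = D/AECFHG/- → run D
t=20: L0/L1/L2 = D/AECFHG/- → run D
t=21: L0/L1/L2 = -/AECFHGD/- → run A
t=22: L0/L1/L2 = -/AECFHGD/- → run A
t=23: L0/L1/L2 = -/AECFHGD/- → run A
t=24: L0/L1/L2 = -/ECFHGD/- → run E
t=25: L0/L1/L2 = -/ECFHGD/- → run E
t=26: L0/L1/L2 = -/ECFHGD/- → run E
t=27: L0/L1/L2 = -/CFHGD/- → run C
t=28: L0/L1/L2 = -/CFHGD/- → run C
t=29: L0/L1/L2 = -/CFHGD/- → run C
t=30: L0/L1/L2 = -/FHGD/- → run F
t=31: L0/L1/L2 = -/FHGD/- → run F
t=32: L0/L1/L2 = -/FHGD/- → run F
t=33: L0/L1/L2 = -/FHGD/- → run F
t=34: L0/L1/L2 = -/FHGD/- → run F
t=35: L0/L1/L2 = -/HGD/- → run H
t=36: L0/L1/L2 = -/HGD/- → run H
t=37: L0/L1/L2 = -/HGD/- → run H
t=38: L0/L1/L2 = -/HGD/- → run H
t=39: L0/L1/L2 = -/HGD/- → run H
t=40: L0/L1/L2 = -/GD/- → run G
t=41: L0/L1/L2 = -/GD/- → run G
t=42: L0/L1/L2 = -/GD/- → run G
t=43: L0/L1/L2 = -/GD/- → run G
t=44: L0/L1/L2 = -/D/- → run D
t=45: L0/L1/L2 = -/D/- → run D
t=46: L0/L1/L2 = -/D/- → run D
t=47: L0/L1/L2 = -/D/- → run D
t=48: L0/L1/L2 = -/D/- → run D
t=49: (idle)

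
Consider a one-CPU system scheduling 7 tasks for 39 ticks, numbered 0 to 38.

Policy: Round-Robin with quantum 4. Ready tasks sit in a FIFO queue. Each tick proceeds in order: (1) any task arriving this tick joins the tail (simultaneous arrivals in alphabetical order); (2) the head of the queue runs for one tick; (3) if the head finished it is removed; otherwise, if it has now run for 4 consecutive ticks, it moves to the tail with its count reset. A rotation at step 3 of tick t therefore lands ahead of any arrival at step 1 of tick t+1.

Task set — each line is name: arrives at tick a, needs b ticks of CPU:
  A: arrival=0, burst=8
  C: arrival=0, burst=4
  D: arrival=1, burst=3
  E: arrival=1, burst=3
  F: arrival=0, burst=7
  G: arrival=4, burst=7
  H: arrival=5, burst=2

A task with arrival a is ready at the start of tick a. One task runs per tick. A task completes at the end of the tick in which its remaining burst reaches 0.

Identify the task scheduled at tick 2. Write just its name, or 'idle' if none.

running at tick 2 = A

t=0: queue=[A,C,F] q_used=0 → run A
t=1: queue=[A,C,F,D,E] q_used=1 → run A
t=2: queue=[A,C,F,D,E] q_used=2 → run A
t=3: queue=[A,C,F,D,E] q_used=3 → run A
t=4: queue=[C,F,D,E,A,G] q_used=0 → run C
t=5: queue=[C,F,D,E,A,G,H] q_used=1 → run C
t=6: queue=[C,F,D,E,A,G,H] q_used=2 → run C
t=7: queue=[C,F,D,E,A,G,H] q_used=3 → run C
t=8: queue=[F,D,E,A,G,H] q_used=0 → run F
t=9: queue=[F,D,E,A,G,H] q_used=1 → run F
t=10: queue=[F,D,E,A,G,H] q_used=2 → run F
t=11: queue=[F,D,E,A,G,H] q_used=3 → run F
t=12: queue=[D,E,A,G,H,F] q_used=0 → run D
t=13: queue=[D,E,A,G,H,F] q_used=1 → run D
t=14: queue=[D,E,A,G,H,F] q_used=2 → run D
t=15: queue=[E,A,G,H,F] q_used=0 → run E
t=16: queue=[E,A,G,H,F] q_used=1 → run E
t=17: queue=[E,A,G,H,F] q_used=2 → run E
t=18: queue=[A,G,H,F] q_used=0 → run A
t=19: queue=[A,G,H,F] q_used=1 → run A
t=20: queue=[A,G,H,F] q_used=2 → run A
t=21: queue=[A,G,H,F] q_used=3 → run A
t=22: queue=[G,H,F] q_used=0 → run G
t=23: queue=[G,H,F] q_used=1 → run G
t=24: queue=[G,H,F] q_used=2 → run G
t=25: queue=[G,H,F] q_used=3 → run G
t=26: queue=[H,F,G] q_used=0 → run H
t=27: queue=[H,F,G] q_used=1 → run H
t=28: queue=[F,G] q_used=0 → run F
t=29: queue=[F,G] q_used=1 → run F
t=30: queue=[F,G] q_used=2 → run F
t=31: queue=[G] q_used=0 → run G
t=32: queue=[G] q_used=1 → run G
t=33: queue=[G] q_used=2 → run G
t=34: (idle)
t=35: (idle)
t=36: (idle)
t=37: (idle)
t=38: (idle)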